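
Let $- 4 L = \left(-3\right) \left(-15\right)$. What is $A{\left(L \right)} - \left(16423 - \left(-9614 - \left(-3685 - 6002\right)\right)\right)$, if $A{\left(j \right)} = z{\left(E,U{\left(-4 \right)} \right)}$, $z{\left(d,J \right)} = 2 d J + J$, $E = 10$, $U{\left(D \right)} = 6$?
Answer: $-16224$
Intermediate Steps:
$z{\left(d,J \right)} = J + 2 J d$ ($z{\left(d,J \right)} = 2 J d + J = J + 2 J d$)
$L = - \frac{45}{4}$ ($L = - \frac{\left(-3\right) \left(-15\right)}{4} = \left(- \frac{1}{4}\right) 45 = - \frac{45}{4} \approx -11.25$)
$A{\left(j \right)} = 126$ ($A{\left(j \right)} = 6 \left(1 + 2 \cdot 10\right) = 6 \left(1 + 20\right) = 6 \cdot 21 = 126$)
$A{\left(L \right)} - \left(16423 - \left(-9614 - \left(-3685 - 6002\right)\right)\right) = 126 - \left(16423 - \left(-9614 - \left(-3685 - 6002\right)\right)\right) = 126 - \left(16423 - \left(-9614 - -9687\right)\right) = 126 - \left(16423 - \left(-9614 + 9687\right)\right) = 126 - \left(16423 - 73\right) = 126 - 16350 = -16224$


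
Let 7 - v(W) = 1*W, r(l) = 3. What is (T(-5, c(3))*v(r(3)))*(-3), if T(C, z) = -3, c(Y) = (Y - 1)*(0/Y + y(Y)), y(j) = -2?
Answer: 36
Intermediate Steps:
v(W) = 7 - W
c(Y) = 2 - 2*Y (c(Y) = (Y - 1)*(0/Y - 2) = (-1 + Y)*(0 - 2) = (-1 + Y)*(-2) = 2 - 2*Y)
(T(-5, c(3))*v(r(3)))*(-3) = -3*(7 - 1*3)*(-3) = -3*(7 - 3)*(-3) = -3*4*(-3) = -12*(-3) = 36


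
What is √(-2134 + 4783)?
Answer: √2649 ≈ 51.468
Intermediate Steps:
√(-2134 + 4783) = √2649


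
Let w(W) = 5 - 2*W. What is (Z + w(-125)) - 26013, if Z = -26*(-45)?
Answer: -24588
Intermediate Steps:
Z = 1170
(Z + w(-125)) - 26013 = (1170 + (5 - 2*(-125))) - 26013 = (1170 + (5 + 250)) - 26013 = (1170 + 255) - 26013 = 1425 - 26013 = -24588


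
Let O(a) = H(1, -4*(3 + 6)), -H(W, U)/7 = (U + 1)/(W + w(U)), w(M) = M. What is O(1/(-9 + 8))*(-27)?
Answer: 189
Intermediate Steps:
H(W, U) = -7*(1 + U)/(U + W) (H(W, U) = -7*(U + 1)/(W + U) = -7*(1 + U)/(U + W))
O(a) = -7 (O(a) = 7*(-1 - (-4)*(3 + 6))/(-4*(3 + 6) + 1) = 7*(-1 - (-4)*9)/(-4*9 + 1) = 7*(-1 - 1*(-36))/(-36 + 1) = 7*(-1 + 36)/(-35) = 7*(-1/35)*35 = -7)
O(1/(-9 + 8))*(-27) = -7*(-27) = 189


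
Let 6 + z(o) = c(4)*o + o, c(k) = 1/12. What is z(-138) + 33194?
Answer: 66077/2 ≈ 33039.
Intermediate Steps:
c(k) = 1/12
z(o) = -6 + 13*o/12 (z(o) = -6 + (o/12 + o) = -6 + 13*o/12)
z(-138) + 33194 = (-6 + (13/12)*(-138)) + 33194 = (-6 - 299/2) + 33194 = -311/2 + 33194 = 66077/2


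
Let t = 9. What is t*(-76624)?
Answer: -689616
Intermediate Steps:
t*(-76624) = 9*(-76624) = -689616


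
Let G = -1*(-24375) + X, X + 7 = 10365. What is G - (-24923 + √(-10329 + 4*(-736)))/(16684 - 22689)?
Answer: 208546742/6005 + I*√13273/6005 ≈ 34729.0 + 0.019185*I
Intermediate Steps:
X = 10358 (X = -7 + 10365 = 10358)
G = 34733 (G = -1*(-24375) + 10358 = 24375 + 10358 = 34733)
G - (-24923 + √(-10329 + 4*(-736)))/(16684 - 22689) = 34733 - (-24923 + √(-10329 + 4*(-736)))/(16684 - 22689) = 34733 - (-24923 + √(-10329 - 2944))/(-6005) = 34733 - (-24923 + √(-13273))*(-1)/6005 = 34733 - (-24923 + I*√13273)*(-1)/6005 = 34733 - (24923/6005 - I*√13273/6005) = 34733 + (-24923/6005 + I*√13273/6005) = 208546742/6005 + I*√13273/6005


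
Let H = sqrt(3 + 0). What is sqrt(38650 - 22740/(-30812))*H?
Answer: sqrt(6880164808215)/7703 ≈ 340.52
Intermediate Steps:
H = sqrt(3) ≈ 1.7320
sqrt(38650 - 22740/(-30812))*H = sqrt(38650 - 22740/(-30812))*sqrt(3) = sqrt(38650 - 22740*(-1/30812))*sqrt(3) = sqrt(38650 + 5685/7703)*sqrt(3) = sqrt(297726635/7703)*sqrt(3) = (sqrt(2293388269405)/7703)*sqrt(3) = sqrt(6880164808215)/7703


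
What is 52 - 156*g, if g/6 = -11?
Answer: 10348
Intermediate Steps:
g = -66 (g = 6*(-11) = -66)
52 - 156*g = 52 - 156*(-66) = 52 + 10296 = 10348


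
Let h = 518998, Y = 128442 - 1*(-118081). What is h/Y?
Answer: 518998/246523 ≈ 2.1053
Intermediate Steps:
Y = 246523 (Y = 128442 + 118081 = 246523)
h/Y = 518998/246523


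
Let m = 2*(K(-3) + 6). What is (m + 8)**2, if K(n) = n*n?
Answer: 1444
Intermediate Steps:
K(n) = n**2
m = 30 (m = 2*((-3)**2 + 6) = 2*(9 + 6) = 2*15 = 30)
(m + 8)**2 = (30 + 8)**2 = 38**2 = 1444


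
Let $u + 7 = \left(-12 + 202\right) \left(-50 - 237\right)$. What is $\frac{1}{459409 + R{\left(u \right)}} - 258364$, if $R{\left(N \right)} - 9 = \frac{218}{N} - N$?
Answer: $- \frac{7241830174288051}{28029563617} \approx -2.5836 \cdot 10^{5}$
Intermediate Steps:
$u = -54537$ ($u = -7 + \left(-12 + 202\right) \left(-50 - 237\right) = -7 + 190 \left(-287\right) = -7 - 54530 = -54537$)
$R{\left(N \right)} = 9 - N + \frac{218}{N}$ ($R{\left(N \right)} = 9 - \left(N - \frac{218}{N}\right) = 9 - N + \frac{218}{N}$)
$\frac{1}{459409 + R{\left(u \right)}} - 258364 = \frac{1}{459409 + \left(9 - -54537 + \frac{218}{-54537}\right)} - 258364 = \frac{1}{459409 + \left(9 + 54537 + 218 \left(- \frac{1}{54537}\right)\right)} - 258364 = \frac{1}{459409 + \left(9 + 54537 - \frac{218}{54537}\right)} - 258364 = \frac{1}{459409 + \frac{2974774984}{54537}} - 258364 = \frac{1}{\frac{28029563617}{54537}} - 258364 = \frac{54537}{28029563617} - 258364 = - \frac{7241830174288051}{28029563617}$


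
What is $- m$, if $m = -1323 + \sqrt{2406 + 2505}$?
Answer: $1323 - \sqrt{4911} \approx 1252.9$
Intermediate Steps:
$m = -1323 + \sqrt{4911} \approx -1252.9$
$- m = - (-1323 + \sqrt{4911}) = 1323 - \sqrt{4911}$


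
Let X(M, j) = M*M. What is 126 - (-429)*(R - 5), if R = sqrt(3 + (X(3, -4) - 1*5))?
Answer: -2019 + 429*sqrt(7) ≈ -883.97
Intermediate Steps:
X(M, j) = M**2
R = sqrt(7) (R = sqrt(3 + (3**2 - 1*5)) = sqrt(3 + (9 - 5)) = sqrt(3 + 4) = sqrt(7) ≈ 2.6458)
126 - (-429)*(R - 5) = 126 - (-429)*(sqrt(7) - 5) = 126 - (-429)*(-5 + sqrt(7)) = 126 - 143*(15 - 3*sqrt(7)) = 126 + (-2145 + 429*sqrt(7)) = -2019 + 429*sqrt(7)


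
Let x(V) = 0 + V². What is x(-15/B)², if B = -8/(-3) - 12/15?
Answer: 2562890625/614656 ≈ 4169.6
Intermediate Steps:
B = 28/15 (B = -8*(-⅓) - 12*1/15 = 8/3 - ⅘ = 28/15 ≈ 1.8667)
x(V) = V²
x(-15/B)² = ((-15/28/15)²)² = ((-15*15/28)²)² = ((-225/28)²)² = (50625/784)² = 2562890625/614656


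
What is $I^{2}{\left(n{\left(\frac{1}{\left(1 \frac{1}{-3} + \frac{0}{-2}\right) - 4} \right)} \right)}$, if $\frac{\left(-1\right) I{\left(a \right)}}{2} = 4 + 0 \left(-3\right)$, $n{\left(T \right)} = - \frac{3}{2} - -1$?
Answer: $64$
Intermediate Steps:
$n{\left(T \right)} = - \frac{1}{2}$ ($n{\left(T \right)} = \left(-3\right) \frac{1}{2} + 1 = - \frac{3}{2} + 1 = - \frac{1}{2}$)
$I{\left(a \right)} = -8$ ($I{\left(a \right)} = - 2 \left(4 + 0 \left(-3\right)\right) = - 2 \left(4 + 0\right) = \left(-2\right) 4 = -8$)
$I^{2}{\left(n{\left(\frac{1}{\left(1 \frac{1}{-3} + \frac{0}{-2}\right) - 4} \right)} \right)} = \left(-8\right)^{2} = 64$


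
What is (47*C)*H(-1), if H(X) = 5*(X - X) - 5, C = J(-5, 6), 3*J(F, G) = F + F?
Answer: 2350/3 ≈ 783.33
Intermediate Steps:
J(F, G) = 2*F/3 (J(F, G) = (F + F)/3 = (2*F)/3 = 2*F/3)
C = -10/3 (C = (⅔)*(-5) = -10/3 ≈ -3.3333)
H(X) = -5 (H(X) = 5*0 - 5 = 0 - 5 = -5)
(47*C)*H(-1) = (47*(-10/3))*(-5) = -470/3*(-5) = 2350/3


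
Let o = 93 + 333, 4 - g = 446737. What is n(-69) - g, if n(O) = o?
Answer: 447159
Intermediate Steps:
g = -446733 (g = 4 - 1*446737 = 4 - 446737 = -446733)
o = 426
n(O) = 426
n(-69) - g = 426 - 1*(-446733) = 426 + 446733 = 447159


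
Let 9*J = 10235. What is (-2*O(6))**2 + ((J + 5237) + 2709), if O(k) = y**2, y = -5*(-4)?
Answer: 5841749/9 ≈ 6.4908e+5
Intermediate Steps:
J = 10235/9 (J = (1/9)*10235 = 10235/9 ≈ 1137.2)
y = 20
O(k) = 400 (O(k) = 20**2 = 400)
(-2*O(6))**2 + ((J + 5237) + 2709) = (-2*400)**2 + ((10235/9 + 5237) + 2709) = (-800)**2 + (57368/9 + 2709) = 640000 + 81749/9 = 5841749/9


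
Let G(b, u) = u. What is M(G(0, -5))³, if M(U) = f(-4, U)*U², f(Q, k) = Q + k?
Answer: -11390625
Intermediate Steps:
M(U) = U²*(-4 + U) (M(U) = (-4 + U)*U² = U²*(-4 + U))
M(G(0, -5))³ = ((-5)²*(-4 - 5))³ = (25*(-9))³ = (-225)³ = -11390625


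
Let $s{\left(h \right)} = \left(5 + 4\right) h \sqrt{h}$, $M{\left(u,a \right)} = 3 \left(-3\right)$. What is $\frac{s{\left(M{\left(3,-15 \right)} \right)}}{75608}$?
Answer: $- \frac{243 i}{75608} \approx - 0.0032139 i$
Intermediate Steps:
$M{\left(u,a \right)} = -9$
$s{\left(h \right)} = 9 h^{\frac{3}{2}}$ ($s{\left(h \right)} = 9 h \sqrt{h} = 9 h^{\frac{3}{2}}$)
$\frac{s{\left(M{\left(3,-15 \right)} \right)}}{75608} = \frac{9 \left(-9\right)^{\frac{3}{2}}}{75608} = 9 \left(- 27 i\right) \frac{1}{75608} = - 243 i \frac{1}{75608} = - \frac{243 i}{75608}$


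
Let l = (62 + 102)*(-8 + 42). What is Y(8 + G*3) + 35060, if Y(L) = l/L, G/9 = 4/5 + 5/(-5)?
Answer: 483660/13 ≈ 37205.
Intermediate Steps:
G = -9/5 (G = 9*(4/5 + 5/(-5)) = 9*(4*(1/5) + 5*(-1/5)) = 9*(4/5 - 1) = 9*(-1/5) = -9/5 ≈ -1.8000)
l = 5576 (l = 164*34 = 5576)
Y(L) = 5576/L
Y(8 + G*3) + 35060 = 5576/(8 - 9/5*3) + 35060 = 5576/(8 - 27/5) + 35060 = 5576/(13/5) + 35060 = 5576*(5/13) + 35060 = 27880/13 + 35060 = 483660/13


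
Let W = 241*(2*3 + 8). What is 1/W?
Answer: 1/3374 ≈ 0.00029638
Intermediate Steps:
W = 3374 (W = 241*(6 + 8) = 241*14 = 3374)
1/W = 1/3374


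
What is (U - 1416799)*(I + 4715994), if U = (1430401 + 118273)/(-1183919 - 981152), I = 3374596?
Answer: -24817658097566347770/2165071 ≈ -1.1463e+13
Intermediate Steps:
U = -1548674/2165071 (U = 1548674/(-2165071) = 1548674*(-1/2165071) = -1548674/2165071 ≈ -0.71530)
(U - 1416799)*(I + 4715994) = (-1548674/2165071 - 1416799)*(3374596 + 4715994) = -3067471976403/2165071*8090590 = -24817658097566347770/2165071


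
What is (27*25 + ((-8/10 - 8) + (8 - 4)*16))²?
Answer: 13329801/25 ≈ 5.3319e+5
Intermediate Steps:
(27*25 + ((-8/10 - 8) + (8 - 4)*16))² = (675 + ((-8*⅒ - 8) + 4*16))² = (675 + ((-⅘ - 8) + 64))² = (675 + (-44/5 + 64))² = (675 + 276/5)² = (3651/5)² = 13329801/25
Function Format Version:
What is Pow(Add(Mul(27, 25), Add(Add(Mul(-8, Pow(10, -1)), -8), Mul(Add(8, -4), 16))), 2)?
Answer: Rational(13329801, 25) ≈ 5.3319e+5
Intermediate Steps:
Pow(Add(Mul(27, 25), Add(Add(Mul(-8, Pow(10, -1)), -8), Mul(Add(8, -4), 16))), 2) = Pow(Add(675, Add(Add(Mul(-8, Rational(1, 10)), -8), Mul(4, 16))), 2) = Pow(Add(675, Add(Add(Rational(-4, 5), -8), 64)), 2) = Pow(Add(675, Add(Rational(-44, 5), 64)), 2) = Pow(Add(675, Rational(276, 5)), 2) = Pow(Rational(3651, 5), 2) = Rational(13329801, 25)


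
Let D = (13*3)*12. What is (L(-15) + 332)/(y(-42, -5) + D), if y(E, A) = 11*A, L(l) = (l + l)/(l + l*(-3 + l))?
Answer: 806/1003 ≈ 0.80359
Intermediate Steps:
L(l) = 2*l/(l + l*(-3 + l)) (L(l) = (2*l)/(l + l*(-3 + l)) = 2*l/(l + l*(-3 + l)))
D = 468 (D = 39*12 = 468)
(L(-15) + 332)/(y(-42, -5) + D) = (2/(-2 - 15) + 332)/(11*(-5) + 468) = (2/(-17) + 332)/(-55 + 468) = (2*(-1/17) + 332)/413 = (-2/17 + 332)*(1/413) = (5642/17)*(1/413) = 806/1003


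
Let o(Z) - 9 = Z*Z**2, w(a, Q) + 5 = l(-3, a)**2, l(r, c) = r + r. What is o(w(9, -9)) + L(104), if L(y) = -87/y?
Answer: 3099113/104 ≈ 29799.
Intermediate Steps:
l(r, c) = 2*r
w(a, Q) = 31 (w(a, Q) = -5 + (2*(-3))**2 = -5 + (-6)**2 = -5 + 36 = 31)
o(Z) = 9 + Z**3 (o(Z) = 9 + Z*Z**2 = 9 + Z**3)
o(w(9, -9)) + L(104) = (9 + 31**3) - 87/104 = (9 + 29791) - 87*1/104 = 29800 - 87/104 = 3099113/104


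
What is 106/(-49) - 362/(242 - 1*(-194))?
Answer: -31977/10682 ≈ -2.9935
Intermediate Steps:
106/(-49) - 362/(242 - 1*(-194)) = 106*(-1/49) - 362/(242 + 194) = -106/49 - 362/436 = -106/49 - 362*1/436 = -106/49 - 181/218 = -31977/10682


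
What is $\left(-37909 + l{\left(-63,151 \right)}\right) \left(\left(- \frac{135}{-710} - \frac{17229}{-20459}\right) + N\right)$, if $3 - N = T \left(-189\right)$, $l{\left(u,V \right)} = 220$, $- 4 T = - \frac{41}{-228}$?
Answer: $\frac{74301668002683}{441587056} \approx 1.6826 \cdot 10^{5}$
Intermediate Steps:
$T = - \frac{41}{912}$ ($T = - \frac{\left(-41\right) \frac{1}{-228}}{4} = - \frac{\left(-41\right) \left(- \frac{1}{228}\right)}{4} = \left(- \frac{1}{4}\right) \frac{41}{228} = - \frac{41}{912} \approx -0.044956$)
$N = - \frac{1671}{304}$ ($N = 3 - \left(- \frac{41}{912}\right) \left(-189\right) = 3 - \frac{2583}{304} = - \frac{1671}{304} \approx -5.4967$)
$\left(-37909 + l{\left(-63,151 \right)}\right) \left(\left(- \frac{135}{-710} - \frac{17229}{-20459}\right) + N\right) = \left(-37909 + 220\right) \left(\left(- \frac{135}{-710} - \frac{17229}{-20459}\right) - \frac{1671}{304}\right) = - 37689 \left(\left(\left(-135\right) \left(- \frac{1}{710}\right) - - \frac{17229}{20459}\right) - \frac{1671}{304}\right) = - 37689 \left(\left(\frac{27}{142} + \frac{17229}{20459}\right) - \frac{1671}{304}\right) = - 37689 \left(\frac{2998911}{2905178} - \frac{1671}{304}\right) = \left(-37689\right) \left(- \frac{1971441747}{441587056}\right) = \frac{74301668002683}{441587056}$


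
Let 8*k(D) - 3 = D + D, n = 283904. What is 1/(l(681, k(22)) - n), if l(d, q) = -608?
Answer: -1/284512 ≈ -3.5148e-6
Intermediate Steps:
k(D) = 3/8 + D/4 (k(D) = 3/8 + (D + D)/8 = 3/8 + (2*D)/8 = 3/8 + D/4)
1/(l(681, k(22)) - n) = 1/(-608 - 1*283904) = 1/(-608 - 283904) = 1/(-284512) = -1/284512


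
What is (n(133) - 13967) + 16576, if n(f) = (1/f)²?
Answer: 46150602/17689 ≈ 2609.0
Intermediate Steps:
n(f) = f⁻²
(n(133) - 13967) + 16576 = (133⁻² - 13967) + 16576 = (1/17689 - 13967) + 16576 = -247062262/17689 + 16576 = 46150602/17689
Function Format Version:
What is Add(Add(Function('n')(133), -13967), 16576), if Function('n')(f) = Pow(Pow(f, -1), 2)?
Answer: Rational(46150602, 17689) ≈ 2609.0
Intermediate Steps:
Function('n')(f) = Pow(f, -2)
Add(Add(Function('n')(133), -13967), 16576) = Add(Add(Pow(133, -2), -13967), 16576) = Add(Add(Rational(1, 17689), -13967), 16576) = Add(Rational(-247062262, 17689), 16576) = Rational(46150602, 17689)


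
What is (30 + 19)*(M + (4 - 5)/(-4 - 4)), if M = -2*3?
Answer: -2303/8 ≈ -287.88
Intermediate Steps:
M = -6
(30 + 19)*(M + (4 - 5)/(-4 - 4)) = (30 + 19)*(-6 + (4 - 5)/(-4 - 4)) = 49*(-6 - 1/(-8)) = 49*(-6 - 1/8*(-1)) = 49*(-6 + 1/8) = 49*(-47/8) = -2303/8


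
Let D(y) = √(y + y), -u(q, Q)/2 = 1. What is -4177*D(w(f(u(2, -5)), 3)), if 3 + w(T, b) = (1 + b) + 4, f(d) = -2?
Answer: -4177*√10 ≈ -13209.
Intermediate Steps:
u(q, Q) = -2 (u(q, Q) = -2*1 = -2)
w(T, b) = 2 + b (w(T, b) = -3 + ((1 + b) + 4) = -3 + (5 + b) = 2 + b)
D(y) = √2*√y (D(y) = √(2*y) = √2*√y)
-4177*D(w(f(u(2, -5)), 3)) = -4177*√2*√(2 + 3) = -4177*√2*√5 = -4177*√10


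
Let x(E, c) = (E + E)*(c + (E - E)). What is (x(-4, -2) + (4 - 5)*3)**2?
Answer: 169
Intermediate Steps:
x(E, c) = 2*E*c (x(E, c) = (2*E)*(c + 0) = (2*E)*c = 2*E*c)
(x(-4, -2) + (4 - 5)*3)**2 = (2*(-4)*(-2) + (4 - 5)*3)**2 = (16 - 1*3)**2 = (16 - 3)**2 = 13**2 = 169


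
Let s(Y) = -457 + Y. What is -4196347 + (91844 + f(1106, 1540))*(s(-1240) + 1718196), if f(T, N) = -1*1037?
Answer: 155865928346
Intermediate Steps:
f(T, N) = -1037
-4196347 + (91844 + f(1106, 1540))*(s(-1240) + 1718196) = -4196347 + (91844 - 1037)*((-457 - 1240) + 1718196) = -4196347 + 90807*(-1697 + 1718196) = -4196347 + 90807*1716499 = -4196347 + 155870124693 = 155865928346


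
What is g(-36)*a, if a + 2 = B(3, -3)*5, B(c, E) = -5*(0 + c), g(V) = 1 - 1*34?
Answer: 2541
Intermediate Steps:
g(V) = -33 (g(V) = 1 - 34 = -33)
B(c, E) = -5*c
a = -77 (a = -2 - 5*3*5 = -2 - 15*5 = -2 - 75 = -77)
g(-36)*a = -33*(-77) = 2541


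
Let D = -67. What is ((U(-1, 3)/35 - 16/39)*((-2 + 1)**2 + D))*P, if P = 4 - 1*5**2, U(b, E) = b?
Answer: -39534/65 ≈ -608.21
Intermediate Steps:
P = -21 (P = 4 - 1*25 = 4 - 25 = -21)
((U(-1, 3)/35 - 16/39)*((-2 + 1)**2 + D))*P = ((-1/35 - 16/39)*((-2 + 1)**2 - 67))*(-21) = ((-1*1/35 - 16*1/39)*((-1)**2 - 67))*(-21) = ((-1/35 - 16/39)*(1 - 67))*(-21) = -599/1365*(-66)*(-21) = (13178/455)*(-21) = -39534/65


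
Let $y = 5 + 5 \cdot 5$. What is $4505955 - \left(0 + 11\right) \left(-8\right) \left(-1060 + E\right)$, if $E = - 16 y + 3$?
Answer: $4370699$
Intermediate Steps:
$y = 30$ ($y = 5 + 25 = 30$)
$E = -477$ ($E = \left(-16\right) 30 + 3 = -480 + 3 = -477$)
$4505955 - \left(0 + 11\right) \left(-8\right) \left(-1060 + E\right) = 4505955 - \left(0 + 11\right) \left(-8\right) \left(-1060 - 477\right) = 4505955 - 11 \left(-8\right) \left(-1537\right) = 4505955 - \left(-88\right) \left(-1537\right) = 4505955 - 135256 = 4370699$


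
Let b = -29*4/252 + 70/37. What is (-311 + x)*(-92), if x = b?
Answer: 66387568/2331 ≈ 28480.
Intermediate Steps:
b = 3337/2331 (b = -116*1/252 + 70*(1/37) = -29/63 + 70/37 = 3337/2331 ≈ 1.4316)
x = 3337/2331 ≈ 1.4316
(-311 + x)*(-92) = (-311 + 3337/2331)*(-92) = -721604/2331*(-92) = 66387568/2331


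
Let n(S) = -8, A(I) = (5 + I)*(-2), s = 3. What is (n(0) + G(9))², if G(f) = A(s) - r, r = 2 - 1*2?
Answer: 576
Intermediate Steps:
A(I) = -10 - 2*I
r = 0 (r = 2 - 2 = 0)
G(f) = -16 (G(f) = (-10 - 2*3) - 1*0 = (-10 - 6) + 0 = -16 + 0 = -16)
(n(0) + G(9))² = (-8 - 16)² = (-24)² = 576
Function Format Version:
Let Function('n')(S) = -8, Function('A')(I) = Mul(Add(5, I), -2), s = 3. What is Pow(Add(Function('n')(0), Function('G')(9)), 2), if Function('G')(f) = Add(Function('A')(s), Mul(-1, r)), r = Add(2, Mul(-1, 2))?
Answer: 576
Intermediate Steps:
Function('A')(I) = Add(-10, Mul(-2, I))
r = 0 (r = Add(2, -2) = 0)
Function('G')(f) = -16 (Function('G')(f) = Add(Add(-10, Mul(-2, 3)), Mul(-1, 0)) = Add(Add(-10, -6), 0) = Add(-16, 0) = -16)
Pow(Add(Function('n')(0), Function('G')(9)), 2) = Pow(Add(-8, -16), 2) = Pow(-24, 2) = 576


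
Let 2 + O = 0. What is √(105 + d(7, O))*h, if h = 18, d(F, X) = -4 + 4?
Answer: 18*√105 ≈ 184.45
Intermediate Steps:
O = -2 (O = -2 + 0 = -2)
d(F, X) = 0
√(105 + d(7, O))*h = √(105 + 0)*18 = √105*18 = 18*√105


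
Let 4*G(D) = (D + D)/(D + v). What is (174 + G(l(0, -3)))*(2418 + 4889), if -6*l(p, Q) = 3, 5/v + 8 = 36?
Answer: 11493911/9 ≈ 1.2771e+6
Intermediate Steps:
v = 5/28 (v = 5/(-8 + 36) = 5/28 ≈ 0.17857)
l(p, Q) = -1/2 (l(p, Q) = -1/6*3 = -1/2)
G(D) = D/(2*(5/28 + D)) (G(D) = ((D + D)/(D + 5/28))/4 = ((2*D)/(5/28 + D))/4 = (2*D/(5/28 + D))/4 = D/(2*(5/28 + D)))
(174 + G(l(0, -3)))*(2418 + 4889) = (174 + 14*(-1/2)/(5 + 28*(-1/2)))*(2418 + 4889) = (174 + 14*(-1/2)/(5 - 14))*7307 = (174 + 14*(-1/2)/(-9))*7307 = (174 + 14*(-1/2)*(-1/9))*7307 = (174 + 7/9)*7307 = (1573/9)*7307 = 11493911/9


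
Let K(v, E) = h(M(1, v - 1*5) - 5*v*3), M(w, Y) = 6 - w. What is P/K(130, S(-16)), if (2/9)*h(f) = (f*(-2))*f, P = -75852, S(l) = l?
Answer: 8428/3783025 ≈ 0.0022278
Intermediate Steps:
h(f) = -9*f² (h(f) = 9*((f*(-2))*f)/2 = 9*((-2*f)*f)/2 = 9*(-2*f²)/2 = -9*f²)
K(v, E) = -9*(5 - 15*v)² (K(v, E) = -9*((6 - 1*1) - 5*v*3)² = -9*((6 - 1) - 15*v)² = -9*(5 - 15*v)²)
P/K(130, S(-16)) = -75852*(-1/(225*(-1 + 3*130)²)) = -75852*(-1/(225*(-1 + 390)²)) = -75852/((-225*389²)) = -75852/((-225*151321)) = -75852/(-34047225) = -75852*(-1/34047225) = 8428/3783025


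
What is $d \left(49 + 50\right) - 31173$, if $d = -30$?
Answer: $-34143$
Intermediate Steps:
$d \left(49 + 50\right) - 31173 = - 30 \left(49 + 50\right) - 31173 = \left(-30\right) 99 - 31173 = -2970 - 31173 = -34143$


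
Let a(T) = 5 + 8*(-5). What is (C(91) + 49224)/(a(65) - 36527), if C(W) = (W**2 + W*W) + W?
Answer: -65877/36562 ≈ -1.8018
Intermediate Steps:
a(T) = -35 (a(T) = 5 - 40 = -35)
C(W) = W + 2*W**2 (C(W) = (W**2 + W**2) + W = 2*W**2 + W = W + 2*W**2)
(C(91) + 49224)/(a(65) - 36527) = (91*(1 + 2*91) + 49224)/(-35 - 36527) = (91*(1 + 182) + 49224)/(-36562) = (91*183 + 49224)*(-1/36562) = (16653 + 49224)*(-1/36562) = 65877*(-1/36562) = -65877/36562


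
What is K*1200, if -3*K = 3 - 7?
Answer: 1600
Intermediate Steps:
K = 4/3 (K = -(3 - 7)/3 = -1/3*(-4) = 4/3 ≈ 1.3333)
K*1200 = (4/3)*1200 = 1600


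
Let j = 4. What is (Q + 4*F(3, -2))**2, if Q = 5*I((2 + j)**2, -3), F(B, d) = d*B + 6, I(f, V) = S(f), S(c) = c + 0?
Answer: 32400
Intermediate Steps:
S(c) = c
I(f, V) = f
F(B, d) = 6 + B*d (F(B, d) = B*d + 6 = 6 + B*d)
Q = 180 (Q = 5*(2 + 4)**2 = 5*6**2 = 5*36 = 180)
(Q + 4*F(3, -2))**2 = (180 + 4*(6 + 3*(-2)))**2 = (180 + 4*(6 - 6))**2 = (180 + 4*0)**2 = (180 + 0)**2 = 180**2 = 32400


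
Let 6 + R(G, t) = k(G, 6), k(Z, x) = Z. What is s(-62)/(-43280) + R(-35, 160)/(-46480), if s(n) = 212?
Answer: -100991/25145680 ≈ -0.0040162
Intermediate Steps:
R(G, t) = -6 + G
s(-62)/(-43280) + R(-35, 160)/(-46480) = 212/(-43280) + (-6 - 35)/(-46480) = 212*(-1/43280) - 41*(-1/46480) = -53/10820 + 41/46480 = -100991/25145680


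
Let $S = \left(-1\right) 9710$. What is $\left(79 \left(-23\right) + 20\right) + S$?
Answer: $-11507$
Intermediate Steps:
$S = -9710$
$\left(79 \left(-23\right) + 20\right) + S = \left(79 \left(-23\right) + 20\right) - 9710 = \left(-1817 + 20\right) - 9710 = -1797 - 9710 = -11507$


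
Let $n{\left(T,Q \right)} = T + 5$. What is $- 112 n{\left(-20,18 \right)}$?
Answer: $1680$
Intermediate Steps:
$n{\left(T,Q \right)} = 5 + T$
$- 112 n{\left(-20,18 \right)} = - 112 \left(5 - 20\right) = \left(-112\right) \left(-15\right) = 1680$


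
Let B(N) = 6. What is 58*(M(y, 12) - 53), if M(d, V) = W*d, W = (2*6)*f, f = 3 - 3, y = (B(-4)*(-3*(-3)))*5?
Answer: -3074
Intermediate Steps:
y = 270 (y = (6*(-3*(-3)))*5 = (6*9)*5 = 54*5 = 270)
f = 0
W = 0 (W = (2*6)*0 = 12*0 = 0)
M(d, V) = 0 (M(d, V) = 0*d = 0)
58*(M(y, 12) - 53) = 58*(0 - 53) = 58*(-53) = -3074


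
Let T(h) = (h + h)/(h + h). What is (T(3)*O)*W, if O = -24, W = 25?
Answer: -600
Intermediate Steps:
T(h) = 1 (T(h) = (2*h)/((2*h)) = (2*h)*(1/(2*h)) = 1)
(T(3)*O)*W = (1*(-24))*25 = -24*25 = -600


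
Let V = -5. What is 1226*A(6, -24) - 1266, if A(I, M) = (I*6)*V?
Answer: -221946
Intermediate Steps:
A(I, M) = -30*I (A(I, M) = (I*6)*(-5) = (6*I)*(-5) = -30*I)
1226*A(6, -24) - 1266 = 1226*(-30*6) - 1266 = 1226*(-180) - 1266 = -220680 - 1266 = -221946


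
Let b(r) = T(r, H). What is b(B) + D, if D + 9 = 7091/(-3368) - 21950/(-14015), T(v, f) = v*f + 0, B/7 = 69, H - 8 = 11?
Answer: 86545450119/9440504 ≈ 9167.5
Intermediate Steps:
H = 19 (H = 8 + 11 = 19)
B = 483 (B = 7*69 = 483)
T(v, f) = f*v (T(v, f) = f*v + 0 = f*v)
b(r) = 19*r
D = -90055089/9440504 (D = -9 + (7091/(-3368) - 21950/(-14015)) = -9 + (7091*(-1/3368) - 21950*(-1/14015)) = -9 + (-7091/3368 + 4390/2803) = -9 - 5090553/9440504 = -90055089/9440504 ≈ -9.5392)
b(B) + D = 19*483 - 90055089/9440504 = 9177 - 90055089/9440504 = 86545450119/9440504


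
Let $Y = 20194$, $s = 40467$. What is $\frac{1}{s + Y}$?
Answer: $\frac{1}{60661} \approx 1.6485 \cdot 10^{-5}$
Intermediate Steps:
$\frac{1}{s + Y} = \frac{1}{40467 + 20194} = \frac{1}{60661}$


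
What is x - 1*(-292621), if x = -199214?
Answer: 93407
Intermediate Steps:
x - 1*(-292621) = -199214 - 1*(-292621) = -199214 + 292621 = 93407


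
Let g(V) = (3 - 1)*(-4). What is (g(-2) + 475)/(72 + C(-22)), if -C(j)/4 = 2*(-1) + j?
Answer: 467/168 ≈ 2.7798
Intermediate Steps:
C(j) = 8 - 4*j (C(j) = -4*(2*(-1) + j) = -4*(-2 + j) = 8 - 4*j)
g(V) = -8 (g(V) = 2*(-4) = -8)
(g(-2) + 475)/(72 + C(-22)) = (-8 + 475)/(72 + (8 - 4*(-22))) = 467/(72 + (8 + 88)) = 467/(72 + 96) = 467/168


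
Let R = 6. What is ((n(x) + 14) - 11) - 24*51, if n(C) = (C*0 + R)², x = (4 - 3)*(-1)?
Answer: -1185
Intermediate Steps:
x = -1 (x = 1*(-1) = -1)
n(C) = 36 (n(C) = (C*0 + 6)² = (0 + 6)² = 6² = 36)
((n(x) + 14) - 11) - 24*51 = ((36 + 14) - 11) - 24*51 = (50 - 11) - 1224 = 39 - 1224 = -1185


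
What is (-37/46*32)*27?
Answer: -15984/23 ≈ -694.96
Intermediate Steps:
(-37/46*32)*27 = (-37*1/46*32)*27 = -37/46*32*27 = -592/23*27 = -15984/23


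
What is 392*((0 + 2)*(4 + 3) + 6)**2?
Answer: 156800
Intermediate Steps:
392*((0 + 2)*(4 + 3) + 6)**2 = 392*(2*7 + 6)**2 = 392*(14 + 6)**2 = 392*20**2 = 392*400 = 156800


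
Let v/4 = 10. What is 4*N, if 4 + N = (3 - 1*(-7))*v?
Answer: 1584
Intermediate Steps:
v = 40 (v = 4*10 = 40)
N = 396 (N = -4 + (3 - 1*(-7))*40 = -4 + (3 + 7)*40 = -4 + 10*40 = -4 + 400 = 396)
4*N = 4*396 = 1584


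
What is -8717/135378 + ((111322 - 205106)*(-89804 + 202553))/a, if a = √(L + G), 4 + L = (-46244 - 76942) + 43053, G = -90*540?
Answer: -379/5886 + 1510578888*I*√128737/18391 ≈ -0.06439 + 2.9471e+7*I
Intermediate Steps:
G = -48600
L = -80137 (L = -4 + ((-46244 - 76942) + 43053) = -4 + (-123186 + 43053) = -4 - 80133 = -80137)
a = I*√128737 (a = √(-80137 - 48600) = √(-128737) = I*√128737 ≈ 358.8*I)
-8717/135378 + ((111322 - 205106)*(-89804 + 202553))/a = -8717/135378 + ((111322 - 205106)*(-89804 + 202553))/((I*√128737)) = -8717*1/135378 + (-93784*112749)*(-I*√128737/128737) = -379/5886 - (-1510578888)*I*√128737/18391 = -379/5886 + 1510578888*I*√128737/18391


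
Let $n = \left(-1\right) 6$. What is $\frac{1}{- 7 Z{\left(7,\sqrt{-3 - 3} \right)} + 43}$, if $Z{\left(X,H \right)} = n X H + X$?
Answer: $- \frac{1}{86442} - \frac{49 i \sqrt{6}}{86442} \approx -1.1568 \cdot 10^{-5} - 0.0013885 i$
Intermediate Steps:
$n = -6$
$Z{\left(X,H \right)} = X - 6 H X$ ($Z{\left(X,H \right)} = - 6 X H + X = - 6 H X + X = X - 6 H X$)
$\frac{1}{- 7 Z{\left(7,\sqrt{-3 - 3} \right)} + 43} = \frac{1}{- 7 \cdot 7 \left(1 - 6 \sqrt{-3 - 3}\right) + 43} = \frac{1}{- 7 \cdot 7 \left(1 - 6 \sqrt{-6}\right) + 43} = \frac{1}{- 7 \cdot 7 \left(1 - 6 i \sqrt{6}\right) + 43} = \frac{1}{- 7 \left(7 - 42 i \sqrt{6}\right) + 43} = \frac{1}{\left(-49 + 294 i \sqrt{6}\right) + 43} = \frac{1}{-6 + 294 i \sqrt{6}}$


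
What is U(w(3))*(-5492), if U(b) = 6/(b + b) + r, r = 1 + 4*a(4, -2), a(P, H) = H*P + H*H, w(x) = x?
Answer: 76888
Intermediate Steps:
a(P, H) = H**2 + H*P (a(P, H) = H*P + H**2 = H**2 + H*P)
r = -15 (r = 1 + 4*(-2*(-2 + 4)) = 1 + 4*(-2*2) = 1 + 4*(-4) = 1 - 16 = -15)
U(b) = -15 + 3/b (U(b) = 6/(b + b) - 15 = 6/((2*b)) - 15 = 6*(1/(2*b)) - 15 = 3/b - 15 = -15 + 3/b)
U(w(3))*(-5492) = (-15 + 3/3)*(-5492) = (-15 + 3*(1/3))*(-5492) = (-15 + 1)*(-5492) = -14*(-5492) = 76888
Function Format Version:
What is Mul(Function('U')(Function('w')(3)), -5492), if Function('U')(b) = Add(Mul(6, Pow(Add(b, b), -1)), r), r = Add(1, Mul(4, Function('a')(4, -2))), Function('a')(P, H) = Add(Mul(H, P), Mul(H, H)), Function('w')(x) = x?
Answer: 76888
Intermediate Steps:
Function('a')(P, H) = Add(Pow(H, 2), Mul(H, P)) (Function('a')(P, H) = Add(Mul(H, P), Pow(H, 2)) = Add(Pow(H, 2), Mul(H, P)))
r = -15 (r = Add(1, Mul(4, Mul(-2, Add(-2, 4)))) = Add(1, Mul(4, Mul(-2, 2))) = Add(1, Mul(4, -4)) = Add(1, -16) = -15)
Function('U')(b) = Add(-15, Mul(3, Pow(b, -1))) (Function('U')(b) = Add(Mul(6, Pow(Add(b, b), -1)), -15) = Add(Mul(6, Pow(Mul(2, b), -1)), -15) = Add(Mul(6, Mul(Rational(1, 2), Pow(b, -1))), -15) = Add(Mul(3, Pow(b, -1)), -15) = Add(-15, Mul(3, Pow(b, -1))))
Mul(Function('U')(Function('w')(3)), -5492) = Mul(Add(-15, Mul(3, Pow(3, -1))), -5492) = Mul(Add(-15, Mul(3, Rational(1, 3))), -5492) = Mul(Add(-15, 1), -5492) = Mul(-14, -5492) = 76888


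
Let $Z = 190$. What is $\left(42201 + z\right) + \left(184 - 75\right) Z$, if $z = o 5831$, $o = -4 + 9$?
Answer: $92066$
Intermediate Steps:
$o = 5$
$z = 29155$ ($z = 5 \cdot 5831 = 29155$)
$\left(42201 + z\right) + \left(184 - 75\right) Z = \left(42201 + 29155\right) + \left(184 - 75\right) 190 = 71356 + 109 \cdot 190 = 71356 + 20710 = 92066$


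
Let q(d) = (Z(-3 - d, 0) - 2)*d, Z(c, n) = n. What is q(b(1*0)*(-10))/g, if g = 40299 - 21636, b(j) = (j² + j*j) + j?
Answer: 0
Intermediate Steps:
b(j) = j + 2*j² (b(j) = (j² + j²) + j = 2*j² + j = j + 2*j²)
q(d) = -2*d (q(d) = (0 - 2)*d = -2*d)
g = 18663
q(b(1*0)*(-10))/g = -2*(1*0)*(1 + 2*(1*0))*(-10)/18663 = -2*0*(1 + 2*0)*(-10)*(1/18663) = -2*0*(1 + 0)*(-10)*(1/18663) = -2*0*1*(-10)*(1/18663) = -0*(-10)*(1/18663) = -2*0*(1/18663) = 0*(1/18663) = 0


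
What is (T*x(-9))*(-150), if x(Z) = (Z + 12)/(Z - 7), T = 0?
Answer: 0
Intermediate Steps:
x(Z) = (12 + Z)/(-7 + Z)
(T*x(-9))*(-150) = (0*((12 - 9)/(-7 - 9)))*(-150) = (0*(3/(-16)))*(-150) = (0*(-1/16*3))*(-150) = (0*(-3/16))*(-150) = 0*(-150) = 0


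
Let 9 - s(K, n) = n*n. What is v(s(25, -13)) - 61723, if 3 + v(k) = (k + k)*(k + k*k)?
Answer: -8202526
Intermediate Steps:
s(K, n) = 9 - n**2 (s(K, n) = 9 - n*n = 9 - n**2)
v(k) = -3 + 2*k*(k + k**2) (v(k) = -3 + (k + k)*(k + k*k) = -3 + (2*k)*(k + k**2) = -3 + 2*k*(k + k**2))
v(s(25, -13)) - 61723 = (-3 + 2*(9 - 1*(-13)**2)**2 + 2*(9 - 1*(-13)**2)**3) - 61723 = (-3 + 2*(9 - 1*169)**2 + 2*(9 - 1*169)**3) - 61723 = (-3 + 2*(9 - 169)**2 + 2*(9 - 169)**3) - 61723 = (-3 + 2*(-160)**2 + 2*(-160)**3) - 61723 = (-3 + 2*25600 + 2*(-4096000)) - 61723 = (-3 + 51200 - 8192000) - 61723 = -8140803 - 61723 = -8202526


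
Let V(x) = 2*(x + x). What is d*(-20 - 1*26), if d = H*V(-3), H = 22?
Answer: 12144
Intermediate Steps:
V(x) = 4*x (V(x) = 2*(2*x) = 4*x)
d = -264 (d = 22*(4*(-3)) = 22*(-12) = -264)
d*(-20 - 1*26) = -264*(-20 - 1*26) = -264*(-20 - 26) = -264*(-46) = 12144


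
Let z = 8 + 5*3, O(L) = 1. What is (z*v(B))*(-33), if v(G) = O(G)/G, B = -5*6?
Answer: 253/10 ≈ 25.300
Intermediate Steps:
B = -30
v(G) = 1/G
z = 23 (z = 8 + 15 = 23)
(z*v(B))*(-33) = (23/(-30))*(-33) = (23*(-1/30))*(-33) = -23/30*(-33) = 253/10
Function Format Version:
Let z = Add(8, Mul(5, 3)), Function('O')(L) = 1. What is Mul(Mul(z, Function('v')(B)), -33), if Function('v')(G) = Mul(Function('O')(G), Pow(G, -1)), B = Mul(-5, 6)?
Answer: Rational(253, 10) ≈ 25.300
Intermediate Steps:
B = -30
Function('v')(G) = Pow(G, -1) (Function('v')(G) = Mul(1, Pow(G, -1)) = Pow(G, -1))
z = 23 (z = Add(8, 15) = 23)
Mul(Mul(z, Function('v')(B)), -33) = Mul(Mul(23, Pow(-30, -1)), -33) = Mul(Mul(23, Rational(-1, 30)), -33) = Mul(Rational(-23, 30), -33) = Rational(253, 10)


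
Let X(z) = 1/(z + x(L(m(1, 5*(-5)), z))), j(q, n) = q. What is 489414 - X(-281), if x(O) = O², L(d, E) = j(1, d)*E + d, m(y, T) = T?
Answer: 45689243969/93355 ≈ 4.8941e+5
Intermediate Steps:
L(d, E) = E + d (L(d, E) = 1*E + d = E + d)
X(z) = 1/(z + (-25 + z)²) (X(z) = 1/(z + (z + 5*(-5))²) = 1/(z + (z - 25)²) = 1/(z + (-25 + z)²))
489414 - X(-281) = 489414 - 1/(-281 + (-25 - 281)²) = 489414 - 1/(-281 + (-306)²) = 489414 - 1/(-281 + 93636) = 489414 - 1/93355 = 45689243969/93355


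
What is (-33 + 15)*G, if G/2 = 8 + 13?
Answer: -756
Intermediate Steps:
G = 42 (G = 2*(8 + 13) = 2*21 = 42)
(-33 + 15)*G = (-33 + 15)*42 = -18*42 = -756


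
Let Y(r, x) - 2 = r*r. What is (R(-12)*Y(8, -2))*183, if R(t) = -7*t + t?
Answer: 869616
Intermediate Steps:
R(t) = -6*t
Y(r, x) = 2 + r² (Y(r, x) = 2 + r*r = 2 + r²)
(R(-12)*Y(8, -2))*183 = ((-6*(-12))*(2 + 8²))*183 = (72*(2 + 64))*183 = (72*66)*183 = 4752*183 = 869616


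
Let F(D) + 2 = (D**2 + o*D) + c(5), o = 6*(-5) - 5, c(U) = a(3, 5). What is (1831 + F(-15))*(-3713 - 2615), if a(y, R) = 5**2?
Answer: -16478112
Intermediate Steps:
a(y, R) = 25
c(U) = 25
o = -35 (o = -30 - 5 = -35)
F(D) = 23 + D**2 - 35*D (F(D) = -2 + ((D**2 - 35*D) + 25) = -2 + (25 + D**2 - 35*D) = 23 + D**2 - 35*D)
(1831 + F(-15))*(-3713 - 2615) = (1831 + (23 + (-15)**2 - 35*(-15)))*(-3713 - 2615) = (1831 + (23 + 225 + 525))*(-6328) = (1831 + 773)*(-6328) = 2604*(-6328) = -16478112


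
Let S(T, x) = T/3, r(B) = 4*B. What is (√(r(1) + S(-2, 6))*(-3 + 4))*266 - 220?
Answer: -220 + 266*√30/3 ≈ 265.65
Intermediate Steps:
S(T, x) = T/3 (S(T, x) = T*(⅓) = T/3)
(√(r(1) + S(-2, 6))*(-3 + 4))*266 - 220 = (√(4*1 + (⅓)*(-2))*(-3 + 4))*266 - 220 = (√(4 - ⅔)*1)*266 - 220 = (√(10/3)*1)*266 - 220 = ((√30/3)*1)*266 - 220 = (√30/3)*266 - 220 = 266*√30/3 - 220 = -220 + 266*√30/3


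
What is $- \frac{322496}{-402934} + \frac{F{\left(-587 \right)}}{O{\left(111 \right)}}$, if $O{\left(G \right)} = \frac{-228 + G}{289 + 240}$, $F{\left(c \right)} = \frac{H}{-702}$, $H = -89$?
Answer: $\frac{3758675405}{16547290578} \approx 0.22715$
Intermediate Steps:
$F{\left(c \right)} = \frac{89}{702}$ ($F{\left(c \right)} = - \frac{89}{-702} = \left(-89\right) \left(- \frac{1}{702}\right) = \frac{89}{702}$)
$O{\left(G \right)} = - \frac{228}{529} + \frac{G}{529}$ ($O{\left(G \right)} = \frac{-228 + G}{529} = \left(-228 + G\right) \frac{1}{529} = - \frac{228}{529} + \frac{G}{529}$)
$- \frac{322496}{-402934} + \frac{F{\left(-587 \right)}}{O{\left(111 \right)}} = - \frac{322496}{-402934} + \frac{89}{702 \left(- \frac{228}{529} + \frac{1}{529} \cdot 111\right)} = \left(-322496\right) \left(- \frac{1}{402934}\right) + \frac{89}{702 \left(- \frac{228}{529} + \frac{111}{529}\right)} = \frac{161248}{201467} + \frac{89}{702 \left(- \frac{117}{529}\right)} = \frac{161248}{201467} + \frac{89}{702} \left(- \frac{529}{117}\right) = \frac{161248}{201467} - \frac{47081}{82134} = \frac{3758675405}{16547290578}$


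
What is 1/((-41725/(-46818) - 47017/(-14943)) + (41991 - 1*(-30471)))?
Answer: 13717674/994065480419 ≈ 1.3800e-5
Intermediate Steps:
1/((-41725/(-46818) - 47017/(-14943)) + (41991 - 1*(-30471))) = 1/((-41725*(-1/46818) - 47017*(-1/14943)) + (41991 + 30471)) = 1/((41725/46818 + 47017/14943) + 72462) = 1/(55387031/13717674 + 72462) = 1/(994065480419/13717674) = 13717674/994065480419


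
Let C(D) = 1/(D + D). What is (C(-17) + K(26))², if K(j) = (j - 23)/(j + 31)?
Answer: 225/417316 ≈ 0.00053916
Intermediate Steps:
C(D) = 1/(2*D)
K(j) = (-23 + j)/(31 + j)
(C(-17) + K(26))² = ((½)/(-17) + (-23 + 26)/(31 + 26))² = ((½)*(-1/17) + 3/57)² = (-1/34 + (1/57)*3)² = (-1/34 + 1/19)² = (15/646)² = 225/417316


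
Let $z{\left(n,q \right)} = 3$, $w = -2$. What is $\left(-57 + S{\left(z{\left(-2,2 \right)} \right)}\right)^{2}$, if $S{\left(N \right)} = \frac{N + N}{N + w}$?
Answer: $2601$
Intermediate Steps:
$S{\left(N \right)} = \frac{2 N}{-2 + N}$ ($S{\left(N \right)} = \frac{N + N}{N - 2} = \frac{2 N}{-2 + N}$)
$\left(-57 + S{\left(z{\left(-2,2 \right)} \right)}\right)^{2} = \left(-57 + 2 \cdot 3 \frac{1}{-2 + 3}\right)^{2} = \left(-57 + 2 \cdot 3 \cdot 1^{-1}\right)^{2} = \left(-57 + 2 \cdot 3 \cdot 1\right)^{2} = \left(-57 + 6\right)^{2} = \left(-51\right)^{2} = 2601$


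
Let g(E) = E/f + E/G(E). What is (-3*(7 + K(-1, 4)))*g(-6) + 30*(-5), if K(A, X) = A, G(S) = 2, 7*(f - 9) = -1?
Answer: -2598/31 ≈ -83.806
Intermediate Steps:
f = 62/7 (f = 9 + (⅐)*(-1) = 9 - ⅐ = 62/7 ≈ 8.8571)
g(E) = 19*E/31 (g(E) = E/(62/7) + E/2 = E*(7/62) + E*(½) = 7*E/62 + E/2 = 19*E/31)
(-3*(7 + K(-1, 4)))*g(-6) + 30*(-5) = (-3*(7 - 1))*((19/31)*(-6)) + 30*(-5) = -3*6*(-114/31) - 150 = -18*(-114/31) - 150 = 2052/31 - 150 = -2598/31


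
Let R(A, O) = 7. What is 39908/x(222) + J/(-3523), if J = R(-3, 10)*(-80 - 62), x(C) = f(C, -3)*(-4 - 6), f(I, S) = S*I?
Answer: 36803981/5865795 ≈ 6.2743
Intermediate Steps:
f(I, S) = I*S
x(C) = 30*C (x(C) = (C*(-3))*(-4 - 6) = -3*C*(-10) = 30*C)
J = -994 (J = 7*(-80 - 62) = 7*(-142) = -994)
39908/x(222) + J/(-3523) = 39908/((30*222)) - 994/(-3523) = 39908/6660 - 994*(-1/3523) = 39908*(1/6660) + 994/3523 = 9977/1665 + 994/3523 = 36803981/5865795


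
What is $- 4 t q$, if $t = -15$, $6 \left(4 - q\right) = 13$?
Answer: $110$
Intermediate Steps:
$q = \frac{11}{6}$ ($q = 4 - \frac{13}{6} = \frac{11}{6} \approx 1.8333$)
$- 4 t q = \left(-4\right) \left(-15\right) \frac{11}{6} = 60 \cdot \frac{11}{6} = 110$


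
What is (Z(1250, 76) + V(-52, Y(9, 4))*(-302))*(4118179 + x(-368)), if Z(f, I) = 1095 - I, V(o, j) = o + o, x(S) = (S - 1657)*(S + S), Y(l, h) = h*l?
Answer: 181869391233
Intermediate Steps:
x(S) = 2*S*(-1657 + S) (x(S) = (-1657 + S)*(2*S) = 2*S*(-1657 + S))
V(o, j) = 2*o
(Z(1250, 76) + V(-52, Y(9, 4))*(-302))*(4118179 + x(-368)) = ((1095 - 1*76) + (2*(-52))*(-302))*(4118179 + 2*(-368)*(-1657 - 368)) = ((1095 - 76) - 104*(-302))*(4118179 + 2*(-368)*(-2025)) = (1019 + 31408)*(4118179 + 1490400) = 32427*5608579 = 181869391233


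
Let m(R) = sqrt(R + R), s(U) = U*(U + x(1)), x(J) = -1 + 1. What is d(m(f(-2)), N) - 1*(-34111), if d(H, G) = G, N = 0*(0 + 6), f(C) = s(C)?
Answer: 34111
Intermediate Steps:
x(J) = 0
s(U) = U**2 (s(U) = U*(U + 0) = U*U = U**2)
f(C) = C**2
m(R) = sqrt(2)*sqrt(R) (m(R) = sqrt(2*R) = sqrt(2)*sqrt(R))
N = 0 (N = 0*6 = 0)
d(m(f(-2)), N) - 1*(-34111) = 0 - 1*(-34111) = 0 + 34111 = 34111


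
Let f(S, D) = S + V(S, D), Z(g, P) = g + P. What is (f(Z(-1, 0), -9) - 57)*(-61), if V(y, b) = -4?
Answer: 3782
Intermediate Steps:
Z(g, P) = P + g
f(S, D) = -4 + S (f(S, D) = S - 4 = -4 + S)
(f(Z(-1, 0), -9) - 57)*(-61) = ((-4 + (0 - 1)) - 57)*(-61) = ((-4 - 1) - 57)*(-61) = (-5 - 57)*(-61) = -62*(-61) = 3782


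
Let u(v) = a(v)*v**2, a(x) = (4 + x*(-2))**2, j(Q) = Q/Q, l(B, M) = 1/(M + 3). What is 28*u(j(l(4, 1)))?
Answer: 112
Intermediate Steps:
l(B, M) = 1/(3 + M)
j(Q) = 1
a(x) = (4 - 2*x)**2
u(v) = 4*v**2*(-2 + v)**2 (u(v) = (4*(-2 + v)**2)*v**2 = 4*v**2*(-2 + v)**2)
28*u(j(l(4, 1))) = 28*(4*1**2*(-2 + 1)**2) = 28*(4*1*(-1)**2) = 28*(4*1*1) = 28*4 = 112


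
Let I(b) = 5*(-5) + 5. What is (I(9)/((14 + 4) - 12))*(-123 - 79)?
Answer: 2020/3 ≈ 673.33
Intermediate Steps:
I(b) = -20 (I(b) = -25 + 5 = -20)
(I(9)/((14 + 4) - 12))*(-123 - 79) = (-20/((14 + 4) - 12))*(-123 - 79) = -20/(18 - 12)*(-202) = -20/6*(-202) = -20*⅙*(-202) = -10/3*(-202) = 2020/3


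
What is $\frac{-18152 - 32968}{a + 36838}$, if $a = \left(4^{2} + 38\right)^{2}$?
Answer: $- \frac{25560}{19877} \approx -1.2859$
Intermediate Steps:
$a = 2916$ ($a = \left(16 + 38\right)^{2} = 54^{2} = 2916$)
$\frac{-18152 - 32968}{a + 36838} = \frac{-18152 - 32968}{2916 + 36838} = - \frac{51120}{39754} = \left(-51120\right) \frac{1}{39754} = - \frac{25560}{19877}$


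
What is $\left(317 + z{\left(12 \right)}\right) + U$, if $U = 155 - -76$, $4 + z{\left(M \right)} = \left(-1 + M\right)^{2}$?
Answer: $665$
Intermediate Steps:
$z{\left(M \right)} = -4 + \left(-1 + M\right)^{2}$
$U = 231$ ($U = 155 + 76 = 231$)
$\left(317 + z{\left(12 \right)}\right) + U = \left(317 - \left(4 - \left(-1 + 12\right)^{2}\right)\right) + 231 = \left(317 - \left(4 - 11^{2}\right)\right) + 231 = \left(317 + \left(-4 + 121\right)\right) + 231 = \left(317 + 117\right) + 231 = 434 + 231 = 665$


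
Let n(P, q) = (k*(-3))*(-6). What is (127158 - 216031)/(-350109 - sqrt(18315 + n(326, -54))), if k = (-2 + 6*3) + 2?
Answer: 3457248573/13619588138 - 88873*sqrt(2071)/40858764414 ≈ 0.25375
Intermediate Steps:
k = 18 (k = (-2 + 18) + 2 = 16 + 2 = 18)
n(P, q) = 324 (n(P, q) = (18*(-3))*(-6) = -54*(-6) = 324)
(127158 - 216031)/(-350109 - sqrt(18315 + n(326, -54))) = (127158 - 216031)/(-350109 - sqrt(18315 + 324)) = -88873/(-350109 - sqrt(18639)) = -88873/(-350109 - 3*sqrt(2071))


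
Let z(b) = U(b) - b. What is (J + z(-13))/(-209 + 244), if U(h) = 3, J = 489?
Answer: 101/7 ≈ 14.429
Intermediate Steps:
z(b) = 3 - b
(J + z(-13))/(-209 + 244) = (489 + (3 - 1*(-13)))/(-209 + 244) = (489 + (3 + 13))/35 = (489 + 16)*(1/35) = 505*(1/35) = 101/7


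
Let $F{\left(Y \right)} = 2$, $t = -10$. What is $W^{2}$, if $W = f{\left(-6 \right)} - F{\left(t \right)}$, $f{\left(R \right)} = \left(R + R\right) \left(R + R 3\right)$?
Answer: $81796$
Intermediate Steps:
$f{\left(R \right)} = 8 R^{2}$ ($f{\left(R \right)} = 2 R \left(R + 3 R\right) = 2 R 4 R = 8 R^{2}$)
$W = 286$ ($W = 8 \left(-6\right)^{2} - 2 = 8 \cdot 36 - 2 = 288 - 2 = 286$)
$W^{2} = 286^{2} = 81796$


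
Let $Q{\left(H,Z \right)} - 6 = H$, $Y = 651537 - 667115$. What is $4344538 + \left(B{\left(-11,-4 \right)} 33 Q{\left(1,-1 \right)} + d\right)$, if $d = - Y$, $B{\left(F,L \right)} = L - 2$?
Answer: $4358730$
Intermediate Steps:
$Y = -15578$ ($Y = 651537 - 667115 = -15578$)
$Q{\left(H,Z \right)} = 6 + H$
$B{\left(F,L \right)} = -2 + L$
$d = 15578$ ($d = \left(-1\right) \left(-15578\right) = 15578$)
$4344538 + \left(B{\left(-11,-4 \right)} 33 Q{\left(1,-1 \right)} + d\right) = 4344538 + \left(\left(-2 - 4\right) 33 \left(6 + 1\right) + 15578\right) = 4344538 + \left(\left(-6\right) 33 \cdot 7 + 15578\right) = 4344538 + \left(\left(-198\right) 7 + 15578\right) = 4344538 + \left(-1386 + 15578\right) = 4344538 + 14192 = 4358730$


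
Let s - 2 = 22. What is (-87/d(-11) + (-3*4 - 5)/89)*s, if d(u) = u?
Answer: 181344/979 ≈ 185.23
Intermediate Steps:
s = 24 (s = 2 + 22 = 24)
(-87/d(-11) + (-3*4 - 5)/89)*s = (-87/(-11) + (-3*4 - 5)/89)*24 = (-87*(-1/11) + (-12 - 5)*(1/89))*24 = (87/11 - 17*1/89)*24 = (87/11 - 17/89)*24 = (7556/979)*24 = 181344/979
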